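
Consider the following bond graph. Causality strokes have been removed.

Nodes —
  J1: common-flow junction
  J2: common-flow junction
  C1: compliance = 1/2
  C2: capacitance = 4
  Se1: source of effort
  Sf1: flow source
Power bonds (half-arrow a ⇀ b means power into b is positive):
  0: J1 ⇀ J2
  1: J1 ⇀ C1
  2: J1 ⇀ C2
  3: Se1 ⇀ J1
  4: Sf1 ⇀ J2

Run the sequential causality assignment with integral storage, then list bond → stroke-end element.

β3 →J1  (Se1 (Se) sets effort on bond)
β4 →Sf1  (Sf1: flow source, stroke at near end)
β0 →J2  (1-jn J2 has f-setter on 4)
β1 →J1  (J1 flow already set via bond 0)
β2 →J1  (J1: bond 0 brought flow, rest push out)

b0 →J2
b1 →J1
b2 →J1
b3 →J1
b4 →Sf1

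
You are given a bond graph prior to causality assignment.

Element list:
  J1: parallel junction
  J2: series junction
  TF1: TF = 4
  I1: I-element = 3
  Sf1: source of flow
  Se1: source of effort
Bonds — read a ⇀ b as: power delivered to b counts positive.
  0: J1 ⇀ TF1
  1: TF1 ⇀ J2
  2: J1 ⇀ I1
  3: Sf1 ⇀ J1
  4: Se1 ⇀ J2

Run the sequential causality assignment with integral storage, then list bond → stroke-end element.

bond 0 stroke→J1
bond 1 stroke→TF1
bond 2 stroke→I1
bond 3 stroke→Sf1
bond 4 stroke→J2

β3 |Sf1  (Sf1: flow source, stroke at near end)
β4 |J2  (Se1 (Se) sets effort on bond)
β1 |TF1  (J2: last free bond brings flow in)
β0 |J1  (TF TF1: opposite of bond 1)
β2 |I1  (0-jn J1 has e-setter on 0)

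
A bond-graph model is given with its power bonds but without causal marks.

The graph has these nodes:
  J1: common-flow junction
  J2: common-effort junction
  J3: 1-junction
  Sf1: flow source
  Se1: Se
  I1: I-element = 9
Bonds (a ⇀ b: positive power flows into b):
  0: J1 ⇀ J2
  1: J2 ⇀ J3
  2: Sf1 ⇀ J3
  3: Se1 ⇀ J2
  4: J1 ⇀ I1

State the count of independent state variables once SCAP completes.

#2 →Sf1  (Sf1 (Sf) sets flow on bond)
#3 →J2  (Se1: effort source, stroke at far end)
#0 →J1  (J2: bond 3 brought effort, rest push out)
#1 →J3  (J2: bond 3 brought effort, rest push out)
#4 →I1  (only one flow-in slot at J1)

1  (I1 all integral)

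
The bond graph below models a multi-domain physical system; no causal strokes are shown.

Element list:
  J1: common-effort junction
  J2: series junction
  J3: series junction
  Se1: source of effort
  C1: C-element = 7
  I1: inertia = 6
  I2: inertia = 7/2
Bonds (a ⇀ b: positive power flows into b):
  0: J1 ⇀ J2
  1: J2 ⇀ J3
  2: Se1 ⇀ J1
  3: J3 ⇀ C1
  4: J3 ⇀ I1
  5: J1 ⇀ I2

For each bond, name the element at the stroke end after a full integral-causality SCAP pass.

β0 stroke at J2
β1 stroke at J3
β2 stroke at J1
β3 stroke at J3
β4 stroke at I1
β5 stroke at I2

bond 2 stroke→J1  (source Se1 imposes e)
bond 0 stroke→J2  (common-e at J1 fixed by 2)
bond 5 stroke→I2  (0-jn J1 has e-setter on 2)
bond 1 stroke→J3  (closing 1-jn rule on J2)
bond 3 stroke→J3  (C1: C, integral causality)
bond 4 stroke→I1  (J3 needs exactly one f-in)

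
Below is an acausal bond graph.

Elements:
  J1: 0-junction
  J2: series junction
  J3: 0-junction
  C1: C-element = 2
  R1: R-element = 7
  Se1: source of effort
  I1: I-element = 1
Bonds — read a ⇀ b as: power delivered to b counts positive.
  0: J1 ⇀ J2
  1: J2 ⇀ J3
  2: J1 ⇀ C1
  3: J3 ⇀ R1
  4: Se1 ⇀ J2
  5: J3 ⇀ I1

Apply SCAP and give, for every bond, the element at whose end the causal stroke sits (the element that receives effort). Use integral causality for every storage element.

β0 stroke→J2
β1 stroke→J3
β2 stroke→J1
β3 stroke→R1
β4 stroke→J2
β5 stroke→I1

b4 |J2  (Se1: effort source, stroke at far end)
b2 |J1  (C1 integral (e out))
b0 |J2  (common-e at J1 fixed by 2)
b1 |J3  (closing 1-jn rule on J2)
b3 |R1  (common-e at J3 fixed by 1)
b5 |I1  (common-e at J3 fixed by 1)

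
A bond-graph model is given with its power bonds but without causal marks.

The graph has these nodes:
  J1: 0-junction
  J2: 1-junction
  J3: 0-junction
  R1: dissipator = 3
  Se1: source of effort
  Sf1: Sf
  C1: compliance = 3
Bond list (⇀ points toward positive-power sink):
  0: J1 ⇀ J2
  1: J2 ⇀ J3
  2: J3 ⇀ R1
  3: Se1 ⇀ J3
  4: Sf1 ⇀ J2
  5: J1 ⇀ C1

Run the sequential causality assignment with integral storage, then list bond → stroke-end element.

#3 stroke→J3  (Se1 (Se) sets effort on bond)
#4 stroke→Sf1  (Sf1 fixes flow; stroke at Sf1)
#0 stroke→J2  (1-jn J2 has f-setter on 4)
#1 stroke→J2  (J2: bond 4 brought flow, rest push out)
#2 stroke→R1  (J3: bond 3 brought effort, rest push out)
#5 stroke→J1  (J1: last free bond brings effort in)

b0 →J2
b1 →J2
b2 →R1
b3 →J3
b4 →Sf1
b5 →J1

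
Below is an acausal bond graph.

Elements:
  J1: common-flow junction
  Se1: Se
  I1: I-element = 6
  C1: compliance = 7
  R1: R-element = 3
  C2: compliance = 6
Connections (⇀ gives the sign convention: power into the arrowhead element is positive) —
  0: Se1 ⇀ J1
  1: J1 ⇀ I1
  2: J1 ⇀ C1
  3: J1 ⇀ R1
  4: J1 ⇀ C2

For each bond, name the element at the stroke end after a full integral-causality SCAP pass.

β0 stroke at J1  (source Se1 imposes e)
β1 stroke at I1  (I1 outputs flow p/I1)
β2 stroke at J1  (J1 flow already set via bond 1)
β3 stroke at J1  (1-jn J1 has f-setter on 1)
β4 stroke at J1  (J1: bond 1 brought flow, rest push out)

b0 stroke at J1
b1 stroke at I1
b2 stroke at J1
b3 stroke at J1
b4 stroke at J1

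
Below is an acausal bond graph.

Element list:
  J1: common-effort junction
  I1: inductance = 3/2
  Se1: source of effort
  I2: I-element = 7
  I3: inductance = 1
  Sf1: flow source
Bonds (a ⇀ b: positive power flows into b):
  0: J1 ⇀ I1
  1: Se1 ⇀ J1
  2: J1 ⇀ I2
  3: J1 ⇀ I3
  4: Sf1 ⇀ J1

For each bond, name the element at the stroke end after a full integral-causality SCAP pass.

β1 stroke→J1  (Se1: effort source, stroke at far end)
β4 stroke→Sf1  (source Sf1 imposes f)
β0 stroke→I1  (common-e at J1 fixed by 1)
β2 stroke→I2  (0-jn J1 has e-setter on 1)
β3 stroke→I3  (0-jn J1 has e-setter on 1)

b0 →I1
b1 →J1
b2 →I2
b3 →I3
b4 →Sf1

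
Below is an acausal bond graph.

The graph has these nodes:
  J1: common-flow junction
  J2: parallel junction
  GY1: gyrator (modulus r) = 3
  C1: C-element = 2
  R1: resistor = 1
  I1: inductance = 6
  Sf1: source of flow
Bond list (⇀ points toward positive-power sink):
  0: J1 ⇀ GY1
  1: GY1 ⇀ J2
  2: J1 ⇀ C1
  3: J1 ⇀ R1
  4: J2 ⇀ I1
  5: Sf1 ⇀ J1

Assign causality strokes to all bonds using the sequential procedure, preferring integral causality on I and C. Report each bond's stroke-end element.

β5 →Sf1  (source Sf1 imposes f)
β0 →J1  (J1: bond 5 brought flow, rest push out)
β2 →J1  (J1: bond 5 brought flow, rest push out)
β3 →J1  (J1 flow already set via bond 5)
β1 →J2  (through GY1, causality inverts; strokes same side of GY1)
β4 →I1  (common-e at J2 fixed by 1)

b0 stroke at J1
b1 stroke at J2
b2 stroke at J1
b3 stroke at J1
b4 stroke at I1
b5 stroke at Sf1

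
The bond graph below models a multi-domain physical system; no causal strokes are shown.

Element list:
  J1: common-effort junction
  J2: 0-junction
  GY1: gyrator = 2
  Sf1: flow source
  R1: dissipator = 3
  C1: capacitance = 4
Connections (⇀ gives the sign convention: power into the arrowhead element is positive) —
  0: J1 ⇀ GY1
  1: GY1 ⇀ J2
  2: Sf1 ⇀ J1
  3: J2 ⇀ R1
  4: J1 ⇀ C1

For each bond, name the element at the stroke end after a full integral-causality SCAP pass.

#0 stroke at GY1
#1 stroke at GY1
#2 stroke at Sf1
#3 stroke at J2
#4 stroke at J1

b2 stroke at Sf1  (Sf1 fixes flow; stroke at Sf1)
b4 stroke at J1  (C1: C, integral causality)
b0 stroke at GY1  (common-e at J1 fixed by 4)
b1 stroke at GY1  (through GY1, causality inverts; strokes same side of GY1)
b3 stroke at J2  (only one effort-in slot at J2)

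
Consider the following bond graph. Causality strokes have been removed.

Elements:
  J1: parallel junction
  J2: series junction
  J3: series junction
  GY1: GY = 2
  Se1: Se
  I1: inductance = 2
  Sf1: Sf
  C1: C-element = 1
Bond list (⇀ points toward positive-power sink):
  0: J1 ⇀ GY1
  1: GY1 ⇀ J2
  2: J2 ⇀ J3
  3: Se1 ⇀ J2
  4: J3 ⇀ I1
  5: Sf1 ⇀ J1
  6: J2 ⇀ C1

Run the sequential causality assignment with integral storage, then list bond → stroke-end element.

b3 |J2  (Se1 (Se) sets effort on bond)
b5 |Sf1  (Sf1 (Sf) sets flow on bond)
b0 |J1  (closing 0-jn rule on J1)
b1 |J2  (GY GY1: same side as bond 0)
b4 |I1  (I1: I, integral causality)
b2 |J3  (common-f at J3 fixed by 4)
b6 |J2  (J2 flow already set via bond 2)

b0 stroke→J1
b1 stroke→J2
b2 stroke→J3
b3 stroke→J2
b4 stroke→I1
b5 stroke→Sf1
b6 stroke→J2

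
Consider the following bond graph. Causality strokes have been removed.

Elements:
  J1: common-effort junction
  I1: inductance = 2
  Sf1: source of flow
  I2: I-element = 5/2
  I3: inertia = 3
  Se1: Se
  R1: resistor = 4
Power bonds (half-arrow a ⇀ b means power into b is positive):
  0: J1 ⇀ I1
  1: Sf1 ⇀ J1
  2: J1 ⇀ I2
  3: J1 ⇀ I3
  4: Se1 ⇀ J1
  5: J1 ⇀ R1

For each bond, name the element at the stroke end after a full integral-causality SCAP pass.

b0 stroke at I1
b1 stroke at Sf1
b2 stroke at I2
b3 stroke at I3
b4 stroke at J1
b5 stroke at R1

b1 |Sf1  (source Sf1 imposes f)
b4 |J1  (source Se1 imposes e)
b0 |I1  (J1 effort already set via bond 4)
b2 |I2  (0-jn J1 has e-setter on 4)
b3 |I3  (J1: bond 4 brought effort, rest push out)
b5 |R1  (J1: bond 4 brought effort, rest push out)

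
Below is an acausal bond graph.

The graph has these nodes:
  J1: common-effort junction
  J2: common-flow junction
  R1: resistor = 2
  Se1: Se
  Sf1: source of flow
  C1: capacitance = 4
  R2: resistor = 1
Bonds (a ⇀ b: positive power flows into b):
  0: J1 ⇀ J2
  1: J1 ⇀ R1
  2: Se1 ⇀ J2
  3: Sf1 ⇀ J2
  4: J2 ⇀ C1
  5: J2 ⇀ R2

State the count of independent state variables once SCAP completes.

bond 2 stroke→J2  (Se1: effort source, stroke at far end)
bond 3 stroke→Sf1  (Sf1 (Sf) sets flow on bond)
bond 0 stroke→J2  (J2 flow already set via bond 3)
bond 4 stroke→J2  (1-jn J2 has f-setter on 3)
bond 5 stroke→J2  (common-f at J2 fixed by 3)
bond 1 stroke→J1  (only one effort-in slot at J1)

1  (C1 all integral)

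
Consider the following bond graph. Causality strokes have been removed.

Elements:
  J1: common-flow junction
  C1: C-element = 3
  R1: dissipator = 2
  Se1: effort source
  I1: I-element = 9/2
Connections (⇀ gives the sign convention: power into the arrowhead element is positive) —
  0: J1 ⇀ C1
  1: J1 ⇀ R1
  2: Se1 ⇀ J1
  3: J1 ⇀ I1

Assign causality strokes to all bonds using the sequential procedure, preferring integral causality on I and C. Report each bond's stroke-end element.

b2 stroke at J1  (Se1 fixes effort; stroke away)
b0 stroke at J1  (C1 outputs effort q/C1)
b3 stroke at I1  (I1 integral (f out))
b1 stroke at J1  (common-f at J1 fixed by 3)

b0 stroke→J1
b1 stroke→J1
b2 stroke→J1
b3 stroke→I1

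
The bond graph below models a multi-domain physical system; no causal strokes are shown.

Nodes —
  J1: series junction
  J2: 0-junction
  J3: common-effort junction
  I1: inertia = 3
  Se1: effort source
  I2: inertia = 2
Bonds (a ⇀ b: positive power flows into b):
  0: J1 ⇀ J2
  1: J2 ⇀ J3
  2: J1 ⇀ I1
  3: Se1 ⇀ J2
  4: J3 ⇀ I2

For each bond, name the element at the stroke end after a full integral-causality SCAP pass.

#3 |J2  (Se1 (Se) sets effort on bond)
#0 |J1  (J2: bond 3 brought effort, rest push out)
#1 |J3  (common-e at J2 fixed by 3)
#4 |I2  (0-jn J3 has e-setter on 1)
#2 |I1  (J1 needs exactly one f-in)

#0 →J1
#1 →J3
#2 →I1
#3 →J2
#4 →I2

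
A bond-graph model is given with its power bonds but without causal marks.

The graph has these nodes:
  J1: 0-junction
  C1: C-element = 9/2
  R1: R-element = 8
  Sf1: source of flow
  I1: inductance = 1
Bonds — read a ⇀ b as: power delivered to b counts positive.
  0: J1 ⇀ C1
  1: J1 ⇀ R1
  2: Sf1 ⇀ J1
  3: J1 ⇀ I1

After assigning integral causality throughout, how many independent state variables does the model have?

b2 stroke at Sf1  (Sf1 (Sf) sets flow on bond)
b0 stroke at J1  (prefer integral on C1)
b1 stroke at R1  (J1: bond 0 brought effort, rest push out)
b3 stroke at I1  (common-e at J1 fixed by 0)

2  (C1, I1 all integral)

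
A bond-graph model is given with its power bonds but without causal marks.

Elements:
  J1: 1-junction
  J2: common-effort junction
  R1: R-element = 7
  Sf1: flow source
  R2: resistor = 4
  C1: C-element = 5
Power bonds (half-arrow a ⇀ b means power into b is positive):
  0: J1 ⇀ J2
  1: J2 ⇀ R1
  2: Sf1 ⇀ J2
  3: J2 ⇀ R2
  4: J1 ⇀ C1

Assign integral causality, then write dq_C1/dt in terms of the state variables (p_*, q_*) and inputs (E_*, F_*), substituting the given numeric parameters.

β2 stroke→Sf1  (source Sf1 imposes f)
β4 stroke→J1  (C1 outputs effort q/C1)
β0 stroke→J2  (J1 needs exactly one f-in)
β1 stroke→R1  (J2 effort already set via bond 0)
β3 stroke→R2  (J2: bond 0 brought effort, rest push out)

dq_C1/dt = -F_Sf1 - 11*q_C1/140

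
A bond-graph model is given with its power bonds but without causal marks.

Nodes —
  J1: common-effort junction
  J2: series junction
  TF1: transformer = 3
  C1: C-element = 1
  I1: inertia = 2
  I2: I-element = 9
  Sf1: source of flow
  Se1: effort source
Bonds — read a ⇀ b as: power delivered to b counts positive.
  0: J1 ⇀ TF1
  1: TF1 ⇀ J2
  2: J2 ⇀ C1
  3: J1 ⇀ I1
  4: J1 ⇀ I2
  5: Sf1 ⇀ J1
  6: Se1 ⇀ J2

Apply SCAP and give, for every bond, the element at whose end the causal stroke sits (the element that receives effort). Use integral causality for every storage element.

β5 stroke at Sf1  (Sf1 (Sf) sets flow on bond)
β6 stroke at J2  (source Se1 imposes e)
β2 stroke at J2  (prefer integral on C1)
β1 stroke at TF1  (closing 1-jn rule on J2)
β0 stroke at J1  (TF1: transformer flips bond 1)
β3 stroke at I1  (0-jn J1 has e-setter on 0)
β4 stroke at I2  (common-e at J1 fixed by 0)

b0 →J1
b1 →TF1
b2 →J2
b3 →I1
b4 →I2
b5 →Sf1
b6 →J2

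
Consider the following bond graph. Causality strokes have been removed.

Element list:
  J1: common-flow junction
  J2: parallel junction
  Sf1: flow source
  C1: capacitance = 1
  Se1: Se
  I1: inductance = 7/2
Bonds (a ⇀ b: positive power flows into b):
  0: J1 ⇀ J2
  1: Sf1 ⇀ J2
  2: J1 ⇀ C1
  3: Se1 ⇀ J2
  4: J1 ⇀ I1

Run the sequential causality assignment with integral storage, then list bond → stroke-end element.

β0 stroke at J1
β1 stroke at Sf1
β2 stroke at J1
β3 stroke at J2
β4 stroke at I1

β1 |Sf1  (source Sf1 imposes f)
β3 |J2  (Se1 (Se) sets effort on bond)
β0 |J1  (J2: bond 3 brought effort, rest push out)
β2 |J1  (prefer integral on C1)
β4 |I1  (closing 1-jn rule on J1)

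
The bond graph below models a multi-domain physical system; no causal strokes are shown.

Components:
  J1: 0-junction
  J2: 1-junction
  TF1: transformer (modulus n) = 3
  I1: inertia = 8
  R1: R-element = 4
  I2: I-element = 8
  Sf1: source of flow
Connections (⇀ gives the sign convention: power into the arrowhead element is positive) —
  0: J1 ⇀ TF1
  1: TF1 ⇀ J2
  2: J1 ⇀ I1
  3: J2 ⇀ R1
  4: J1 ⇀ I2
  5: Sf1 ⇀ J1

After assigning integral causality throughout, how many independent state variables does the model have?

bond 5 stroke→Sf1  (Sf1 (Sf) sets flow on bond)
bond 2 stroke→I1  (I1: I, integral causality)
bond 4 stroke→I2  (I2 outputs flow p/I2)
bond 0 stroke→J1  (J1 needs exactly one e-in)
bond 1 stroke→TF1  (TF1: transformer flips bond 0)
bond 3 stroke→J2  (1-jn J2 has f-setter on 1)

2  (I1, I2 all integral)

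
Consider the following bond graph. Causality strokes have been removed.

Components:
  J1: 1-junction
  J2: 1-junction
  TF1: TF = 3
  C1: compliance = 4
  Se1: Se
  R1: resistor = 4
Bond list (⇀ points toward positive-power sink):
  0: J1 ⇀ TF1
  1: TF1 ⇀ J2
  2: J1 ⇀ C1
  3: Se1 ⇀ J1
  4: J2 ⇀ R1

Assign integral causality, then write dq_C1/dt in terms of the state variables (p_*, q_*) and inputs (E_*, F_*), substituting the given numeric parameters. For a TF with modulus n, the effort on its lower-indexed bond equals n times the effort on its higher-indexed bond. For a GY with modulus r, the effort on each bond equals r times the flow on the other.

#3 stroke at J1  (Se1: effort source, stroke at far end)
#2 stroke at J1  (C1: C, integral causality)
#0 stroke at TF1  (J1: last free bond brings flow in)
#1 stroke at J2  (through TF1, causality passes straight; one stroke at TF1)
#4 stroke at R1  (closing 1-jn rule on J2)

dq_C1/dt = E_Se1/36 - q_C1/144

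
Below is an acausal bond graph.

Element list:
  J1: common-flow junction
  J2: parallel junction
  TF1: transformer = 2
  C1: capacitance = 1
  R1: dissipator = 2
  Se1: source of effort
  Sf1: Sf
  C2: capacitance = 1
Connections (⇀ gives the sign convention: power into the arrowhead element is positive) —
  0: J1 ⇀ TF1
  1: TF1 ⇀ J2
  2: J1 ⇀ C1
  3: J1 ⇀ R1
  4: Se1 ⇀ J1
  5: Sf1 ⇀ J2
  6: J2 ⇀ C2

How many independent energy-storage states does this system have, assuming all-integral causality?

2  (C1, C2 all integral)

bond 4 stroke at J1  (source Se1 imposes e)
bond 5 stroke at Sf1  (Sf1: flow source, stroke at near end)
bond 2 stroke at J1  (C1: C, integral causality)
bond 6 stroke at J2  (prefer integral on C2)
bond 1 stroke at TF1  (0-jn J2 has e-setter on 6)
bond 0 stroke at J1  (TF1 one-in-one-out from 1)
bond 3 stroke at R1  (closing 1-jn rule on J1)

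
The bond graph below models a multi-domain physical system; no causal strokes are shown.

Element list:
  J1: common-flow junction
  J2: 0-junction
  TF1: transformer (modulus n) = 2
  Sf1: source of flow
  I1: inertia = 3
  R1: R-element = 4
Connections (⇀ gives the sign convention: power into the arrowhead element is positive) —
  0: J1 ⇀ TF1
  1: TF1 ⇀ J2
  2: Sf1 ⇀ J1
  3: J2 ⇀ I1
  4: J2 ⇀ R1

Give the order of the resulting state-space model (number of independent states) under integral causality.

bond 2 →Sf1  (Sf1: flow source, stroke at near end)
bond 0 →J1  (J1 flow already set via bond 2)
bond 1 →TF1  (TF1: transformer flips bond 0)
bond 3 →I1  (I1 outputs flow p/I1)
bond 4 →J2  (J2: last free bond brings effort in)

1  (I1 all integral)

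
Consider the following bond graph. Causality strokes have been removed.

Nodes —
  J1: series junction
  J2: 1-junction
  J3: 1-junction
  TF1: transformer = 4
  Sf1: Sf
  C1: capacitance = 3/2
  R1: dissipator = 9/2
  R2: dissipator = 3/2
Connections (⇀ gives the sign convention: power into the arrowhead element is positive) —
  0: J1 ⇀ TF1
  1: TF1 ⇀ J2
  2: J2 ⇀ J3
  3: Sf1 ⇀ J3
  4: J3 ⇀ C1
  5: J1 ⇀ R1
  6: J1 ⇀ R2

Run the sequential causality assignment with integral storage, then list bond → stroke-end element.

b3 →Sf1  (Sf1 (Sf) sets flow on bond)
b2 →J3  (1-jn J3 has f-setter on 3)
b4 →J3  (J3 flow already set via bond 3)
b1 →J2  (1-jn J2 has f-setter on 2)
b0 →TF1  (through TF1, causality passes straight; one stroke at TF1)
b5 →J1  (J1: bond 0 brought flow, rest push out)
b6 →J1  (J1 flow already set via bond 0)

#0 |TF1
#1 |J2
#2 |J3
#3 |Sf1
#4 |J3
#5 |J1
#6 |J1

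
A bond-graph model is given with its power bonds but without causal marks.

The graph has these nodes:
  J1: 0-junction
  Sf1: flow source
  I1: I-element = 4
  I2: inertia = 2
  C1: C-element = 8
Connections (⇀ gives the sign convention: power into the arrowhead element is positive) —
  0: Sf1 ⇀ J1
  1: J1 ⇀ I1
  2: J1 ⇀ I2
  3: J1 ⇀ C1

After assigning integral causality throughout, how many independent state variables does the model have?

3  (C1, I1, I2 all integral)

bond 0 →Sf1  (Sf1 fixes flow; stroke at Sf1)
bond 1 →I1  (prefer integral on I1)
bond 2 →I2  (I2 integral (f out))
bond 3 →J1  (only one effort-in slot at J1)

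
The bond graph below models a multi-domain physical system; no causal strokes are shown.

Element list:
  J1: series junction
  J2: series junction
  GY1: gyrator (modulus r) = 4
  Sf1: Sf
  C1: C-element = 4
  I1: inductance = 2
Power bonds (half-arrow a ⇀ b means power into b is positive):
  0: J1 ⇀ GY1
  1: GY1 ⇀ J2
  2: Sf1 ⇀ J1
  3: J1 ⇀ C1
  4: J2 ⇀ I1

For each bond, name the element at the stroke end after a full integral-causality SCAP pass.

b0 →J1
b1 →J2
b2 →Sf1
b3 →J1
b4 →I1

b2 |Sf1  (Sf1: flow source, stroke at near end)
b0 |J1  (1-jn J1 has f-setter on 2)
b3 |J1  (1-jn J1 has f-setter on 2)
b1 |J2  (GY GY1: same side as bond 0)
b4 |I1  (closing 1-jn rule on J2)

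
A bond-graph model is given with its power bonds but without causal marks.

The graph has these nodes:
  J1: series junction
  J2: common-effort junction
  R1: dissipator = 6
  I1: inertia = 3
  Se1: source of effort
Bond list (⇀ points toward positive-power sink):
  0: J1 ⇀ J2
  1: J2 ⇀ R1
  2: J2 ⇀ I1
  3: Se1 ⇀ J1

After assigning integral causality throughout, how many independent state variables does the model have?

β3 |J1  (Se1 (Se) sets effort on bond)
β0 |J2  (J1 needs exactly one f-in)
β1 |R1  (common-e at J2 fixed by 0)
β2 |I1  (common-e at J2 fixed by 0)

1  (I1 all integral)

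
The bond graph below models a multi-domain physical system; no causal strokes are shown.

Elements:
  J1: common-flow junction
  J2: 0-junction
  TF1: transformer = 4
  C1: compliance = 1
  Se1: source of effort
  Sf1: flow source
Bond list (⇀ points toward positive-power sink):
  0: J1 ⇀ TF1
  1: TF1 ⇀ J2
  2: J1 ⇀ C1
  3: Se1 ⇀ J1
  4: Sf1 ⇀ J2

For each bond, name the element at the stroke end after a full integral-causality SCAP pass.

β3 |J1  (Se1: effort source, stroke at far end)
β4 |Sf1  (Sf1 (Sf) sets flow on bond)
β1 |J2  (J2: last free bond brings effort in)
β0 |TF1  (through TF1, causality passes straight; one stroke at TF1)
β2 |J1  (common-f at J1 fixed by 0)

bond 0 |TF1
bond 1 |J2
bond 2 |J1
bond 3 |J1
bond 4 |Sf1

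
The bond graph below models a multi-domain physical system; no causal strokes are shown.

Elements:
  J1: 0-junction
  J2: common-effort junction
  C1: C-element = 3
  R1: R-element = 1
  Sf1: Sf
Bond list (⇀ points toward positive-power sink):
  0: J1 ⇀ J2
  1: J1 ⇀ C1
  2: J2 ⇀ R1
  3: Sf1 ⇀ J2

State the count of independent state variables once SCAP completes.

β3 stroke at Sf1  (Sf1 fixes flow; stroke at Sf1)
β1 stroke at J1  (C1 integral (e out))
β0 stroke at J2  (J1: bond 1 brought effort, rest push out)
β2 stroke at R1  (0-jn J2 has e-setter on 0)

1  (C1 all integral)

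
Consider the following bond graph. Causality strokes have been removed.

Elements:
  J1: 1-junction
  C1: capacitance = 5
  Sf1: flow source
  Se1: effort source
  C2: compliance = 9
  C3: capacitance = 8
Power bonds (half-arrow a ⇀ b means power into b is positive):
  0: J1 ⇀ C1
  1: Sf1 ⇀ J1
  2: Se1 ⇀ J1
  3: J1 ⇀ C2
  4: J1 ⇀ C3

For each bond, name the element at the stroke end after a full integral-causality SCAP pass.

β0 |J1
β1 |Sf1
β2 |J1
β3 |J1
β4 |J1

bond 1 stroke at Sf1  (source Sf1 imposes f)
bond 2 stroke at J1  (Se1 fixes effort; stroke away)
bond 0 stroke at J1  (J1: bond 1 brought flow, rest push out)
bond 3 stroke at J1  (common-f at J1 fixed by 1)
bond 4 stroke at J1  (J1: bond 1 brought flow, rest push out)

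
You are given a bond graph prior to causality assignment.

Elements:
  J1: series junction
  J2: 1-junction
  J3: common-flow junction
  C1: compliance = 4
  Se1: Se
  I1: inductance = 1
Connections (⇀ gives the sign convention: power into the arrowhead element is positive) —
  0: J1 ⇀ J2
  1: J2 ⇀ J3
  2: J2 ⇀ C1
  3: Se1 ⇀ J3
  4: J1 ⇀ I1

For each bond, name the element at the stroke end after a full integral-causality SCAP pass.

β0 |J1
β1 |J2
β2 |J2
β3 |J3
β4 |I1

bond 3 stroke→J3  (Se1: effort source, stroke at far end)
bond 1 stroke→J2  (J3 needs exactly one f-in)
bond 2 stroke→J2  (C1: C, integral causality)
bond 0 stroke→J1  (J2 needs exactly one f-in)
bond 4 stroke→I1  (closing 1-jn rule on J1)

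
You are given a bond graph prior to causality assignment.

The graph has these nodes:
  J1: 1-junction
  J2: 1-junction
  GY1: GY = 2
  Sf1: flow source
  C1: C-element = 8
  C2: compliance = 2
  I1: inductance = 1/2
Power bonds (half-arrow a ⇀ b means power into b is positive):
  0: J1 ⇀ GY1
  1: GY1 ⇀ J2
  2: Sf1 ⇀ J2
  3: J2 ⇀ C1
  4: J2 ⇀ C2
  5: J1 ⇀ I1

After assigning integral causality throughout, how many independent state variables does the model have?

β2 stroke→Sf1  (Sf1 fixes flow; stroke at Sf1)
β1 stroke→J2  (J2 flow already set via bond 2)
β3 stroke→J2  (1-jn J2 has f-setter on 2)
β4 stroke→J2  (J2: bond 2 brought flow, rest push out)
β0 stroke→J1  (GY1: gyrator matches bond 1)
β5 stroke→I1  (closing 1-jn rule on J1)

3  (C1, C2, I1 all integral)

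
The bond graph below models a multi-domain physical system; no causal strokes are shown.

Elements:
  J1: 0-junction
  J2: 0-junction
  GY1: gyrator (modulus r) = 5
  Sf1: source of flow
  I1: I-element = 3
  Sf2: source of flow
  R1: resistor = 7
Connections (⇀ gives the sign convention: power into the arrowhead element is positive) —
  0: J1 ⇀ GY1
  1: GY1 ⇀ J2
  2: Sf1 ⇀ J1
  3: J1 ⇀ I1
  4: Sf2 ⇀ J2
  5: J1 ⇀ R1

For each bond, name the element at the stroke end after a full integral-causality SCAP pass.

β2 stroke at Sf1  (Sf1 (Sf) sets flow on bond)
β4 stroke at Sf2  (source Sf2 imposes f)
β1 stroke at J2  (only one effort-in slot at J2)
β0 stroke at J1  (GY GY1: same side as bond 1)
β3 stroke at I1  (J1: bond 0 brought effort, rest push out)
β5 stroke at R1  (common-e at J1 fixed by 0)

b0 →J1
b1 →J2
b2 →Sf1
b3 →I1
b4 →Sf2
b5 →R1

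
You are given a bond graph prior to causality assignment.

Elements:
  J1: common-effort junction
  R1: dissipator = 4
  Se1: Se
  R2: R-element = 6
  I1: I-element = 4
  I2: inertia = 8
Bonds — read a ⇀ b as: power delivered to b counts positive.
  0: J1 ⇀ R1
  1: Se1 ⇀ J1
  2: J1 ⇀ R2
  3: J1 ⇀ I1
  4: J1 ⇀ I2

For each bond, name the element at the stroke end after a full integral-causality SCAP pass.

#0 stroke at R1
#1 stroke at J1
#2 stroke at R2
#3 stroke at I1
#4 stroke at I2

#1 |J1  (Se1: effort source, stroke at far end)
#0 |R1  (0-jn J1 has e-setter on 1)
#2 |R2  (0-jn J1 has e-setter on 1)
#3 |I1  (J1: bond 1 brought effort, rest push out)
#4 |I2  (J1 effort already set via bond 1)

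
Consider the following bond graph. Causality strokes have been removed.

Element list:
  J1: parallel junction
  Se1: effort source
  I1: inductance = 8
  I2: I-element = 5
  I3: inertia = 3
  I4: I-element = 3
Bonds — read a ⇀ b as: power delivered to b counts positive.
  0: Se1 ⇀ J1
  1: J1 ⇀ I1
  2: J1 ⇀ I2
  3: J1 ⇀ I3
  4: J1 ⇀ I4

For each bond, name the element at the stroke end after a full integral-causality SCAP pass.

#0 →J1
#1 →I1
#2 →I2
#3 →I3
#4 →I4

#0 →J1  (Se1 fixes effort; stroke away)
#1 →I1  (J1: bond 0 brought effort, rest push out)
#2 →I2  (J1 effort already set via bond 0)
#3 →I3  (common-e at J1 fixed by 0)
#4 →I4  (0-jn J1 has e-setter on 0)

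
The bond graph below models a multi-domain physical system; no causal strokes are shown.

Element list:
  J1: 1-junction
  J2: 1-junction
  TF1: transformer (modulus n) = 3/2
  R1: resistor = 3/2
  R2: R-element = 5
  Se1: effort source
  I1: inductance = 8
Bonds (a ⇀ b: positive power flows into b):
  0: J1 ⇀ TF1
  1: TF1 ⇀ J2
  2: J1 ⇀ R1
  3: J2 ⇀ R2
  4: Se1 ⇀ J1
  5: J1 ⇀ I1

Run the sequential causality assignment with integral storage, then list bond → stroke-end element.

#4 stroke→J1  (Se1: effort source, stroke at far end)
#5 stroke→I1  (prefer integral on I1)
#0 stroke→J1  (1-jn J1 has f-setter on 5)
#2 stroke→J1  (J1: bond 5 brought flow, rest push out)
#1 stroke→TF1  (TF1: transformer flips bond 0)
#3 stroke→J2  (common-f at J2 fixed by 1)

b0 |J1
b1 |TF1
b2 |J1
b3 |J2
b4 |J1
b5 |I1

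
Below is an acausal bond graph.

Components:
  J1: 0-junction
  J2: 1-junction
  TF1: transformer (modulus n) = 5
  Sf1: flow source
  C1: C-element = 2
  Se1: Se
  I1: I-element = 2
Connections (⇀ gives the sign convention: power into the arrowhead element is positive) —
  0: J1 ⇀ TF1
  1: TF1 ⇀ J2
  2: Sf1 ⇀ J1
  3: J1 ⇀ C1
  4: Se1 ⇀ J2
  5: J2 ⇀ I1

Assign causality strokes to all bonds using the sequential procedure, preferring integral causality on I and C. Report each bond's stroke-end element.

bond 2 |Sf1  (Sf1 fixes flow; stroke at Sf1)
bond 4 |J2  (Se1 fixes effort; stroke away)
bond 3 |J1  (C1 outputs effort q/C1)
bond 0 |TF1  (0-jn J1 has e-setter on 3)
bond 1 |J2  (TF1: transformer flips bond 0)
bond 5 |I1  (closing 1-jn rule on J2)

b0 |TF1
b1 |J2
b2 |Sf1
b3 |J1
b4 |J2
b5 |I1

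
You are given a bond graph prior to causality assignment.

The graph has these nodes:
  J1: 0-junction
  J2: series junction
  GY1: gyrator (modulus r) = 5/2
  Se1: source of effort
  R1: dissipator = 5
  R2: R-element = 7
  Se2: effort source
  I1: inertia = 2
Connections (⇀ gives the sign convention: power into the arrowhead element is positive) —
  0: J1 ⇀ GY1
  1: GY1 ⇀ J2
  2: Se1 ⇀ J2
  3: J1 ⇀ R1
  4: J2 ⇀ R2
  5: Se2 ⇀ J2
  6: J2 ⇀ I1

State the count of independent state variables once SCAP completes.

b2 stroke at J2  (source Se1 imposes e)
b5 stroke at J2  (Se2 (Se) sets effort on bond)
b6 stroke at I1  (I1 integral (f out))
b1 stroke at J2  (1-jn J2 has f-setter on 6)
b4 stroke at J2  (J2 flow already set via bond 6)
b0 stroke at J1  (GY GY1: same side as bond 1)
b3 stroke at R1  (J1 effort already set via bond 0)

1  (I1 all integral)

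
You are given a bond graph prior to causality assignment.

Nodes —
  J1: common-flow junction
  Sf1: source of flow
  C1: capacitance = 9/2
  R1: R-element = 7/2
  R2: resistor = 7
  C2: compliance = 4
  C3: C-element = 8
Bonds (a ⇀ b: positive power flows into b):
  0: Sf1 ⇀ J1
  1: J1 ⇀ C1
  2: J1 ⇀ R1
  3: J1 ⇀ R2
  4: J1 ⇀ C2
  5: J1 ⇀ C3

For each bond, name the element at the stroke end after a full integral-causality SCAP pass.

#0 stroke→Sf1  (Sf1 (Sf) sets flow on bond)
#1 stroke→J1  (J1 flow already set via bond 0)
#2 stroke→J1  (common-f at J1 fixed by 0)
#3 stroke→J1  (1-jn J1 has f-setter on 0)
#4 stroke→J1  (common-f at J1 fixed by 0)
#5 stroke→J1  (1-jn J1 has f-setter on 0)

#0 stroke→Sf1
#1 stroke→J1
#2 stroke→J1
#3 stroke→J1
#4 stroke→J1
#5 stroke→J1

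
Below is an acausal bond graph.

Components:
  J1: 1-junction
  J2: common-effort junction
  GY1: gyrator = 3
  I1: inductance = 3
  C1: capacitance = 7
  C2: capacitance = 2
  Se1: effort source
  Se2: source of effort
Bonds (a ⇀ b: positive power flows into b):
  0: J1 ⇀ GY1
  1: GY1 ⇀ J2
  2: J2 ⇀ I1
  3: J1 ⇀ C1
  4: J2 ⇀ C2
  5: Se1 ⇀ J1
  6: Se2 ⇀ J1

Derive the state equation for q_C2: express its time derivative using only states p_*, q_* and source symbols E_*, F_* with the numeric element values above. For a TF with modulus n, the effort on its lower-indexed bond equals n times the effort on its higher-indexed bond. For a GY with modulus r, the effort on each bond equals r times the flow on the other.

dq_C2/dt = E_Se1/3 + E_Se2/3 - p_I1/3 - q_C1/21

bond 5 stroke at J1  (source Se1 imposes e)
bond 6 stroke at J1  (Se2 (Se) sets effort on bond)
bond 2 stroke at I1  (I1 outputs flow p/I1)
bond 3 stroke at J1  (prefer integral on C1)
bond 0 stroke at GY1  (J1 needs exactly one f-in)
bond 1 stroke at GY1  (GY1: gyrator matches bond 0)
bond 4 stroke at J2  (closing 0-jn rule on J2)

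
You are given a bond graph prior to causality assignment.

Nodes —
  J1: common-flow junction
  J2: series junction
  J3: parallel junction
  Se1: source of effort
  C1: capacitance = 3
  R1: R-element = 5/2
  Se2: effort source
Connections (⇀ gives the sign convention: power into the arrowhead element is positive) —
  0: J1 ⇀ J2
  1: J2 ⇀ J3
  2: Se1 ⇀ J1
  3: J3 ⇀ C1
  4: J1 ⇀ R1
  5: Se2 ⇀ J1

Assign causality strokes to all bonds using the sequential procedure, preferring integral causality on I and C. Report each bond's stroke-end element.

#2 →J1  (Se1 fixes effort; stroke away)
#5 →J1  (Se2: effort source, stroke at far end)
#3 →J3  (C1 integral (e out))
#1 →J2  (J3 effort already set via bond 3)
#0 →J1  (closing 1-jn rule on J2)
#4 →R1  (only one flow-in slot at J1)

β0 →J1
β1 →J2
β2 →J1
β3 →J3
β4 →R1
β5 →J1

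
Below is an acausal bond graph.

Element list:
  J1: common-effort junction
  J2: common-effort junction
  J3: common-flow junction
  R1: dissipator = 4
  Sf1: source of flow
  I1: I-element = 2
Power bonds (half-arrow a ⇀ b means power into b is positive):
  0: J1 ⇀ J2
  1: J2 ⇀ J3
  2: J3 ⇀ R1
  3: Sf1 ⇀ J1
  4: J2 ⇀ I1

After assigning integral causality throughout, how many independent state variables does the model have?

1  (I1 all integral)

bond 3 |Sf1  (Sf1: flow source, stroke at near end)
bond 0 |J1  (J1: last free bond brings effort in)
bond 4 |I1  (I1: I, integral causality)
bond 1 |J2  (closing 0-jn rule on J2)
bond 2 |J3  (J3: bond 1 brought flow, rest push out)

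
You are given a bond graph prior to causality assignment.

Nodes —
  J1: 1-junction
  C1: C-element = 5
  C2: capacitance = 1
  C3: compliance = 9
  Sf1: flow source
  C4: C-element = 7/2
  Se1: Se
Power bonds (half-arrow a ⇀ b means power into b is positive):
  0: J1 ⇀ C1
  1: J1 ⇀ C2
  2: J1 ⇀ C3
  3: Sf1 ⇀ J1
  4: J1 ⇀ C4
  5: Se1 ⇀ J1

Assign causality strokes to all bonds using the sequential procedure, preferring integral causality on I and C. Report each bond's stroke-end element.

b3 stroke→Sf1  (Sf1 (Sf) sets flow on bond)
b5 stroke→J1  (source Se1 imposes e)
b0 stroke→J1  (J1: bond 3 brought flow, rest push out)
b1 stroke→J1  (1-jn J1 has f-setter on 3)
b2 stroke→J1  (1-jn J1 has f-setter on 3)
b4 stroke→J1  (J1 flow already set via bond 3)

b0 |J1
b1 |J1
b2 |J1
b3 |Sf1
b4 |J1
b5 |J1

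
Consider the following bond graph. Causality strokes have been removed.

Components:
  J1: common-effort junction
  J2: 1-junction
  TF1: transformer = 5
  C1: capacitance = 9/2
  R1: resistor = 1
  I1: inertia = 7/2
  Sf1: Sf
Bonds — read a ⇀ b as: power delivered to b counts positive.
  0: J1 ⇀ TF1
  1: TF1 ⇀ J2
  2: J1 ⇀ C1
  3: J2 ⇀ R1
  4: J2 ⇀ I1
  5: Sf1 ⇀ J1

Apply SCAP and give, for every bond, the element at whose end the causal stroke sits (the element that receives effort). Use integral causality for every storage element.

bond 5 →Sf1  (Sf1: flow source, stroke at near end)
bond 2 →J1  (C1 outputs effort q/C1)
bond 0 →TF1  (J1 effort already set via bond 2)
bond 1 →J2  (TF TF1: opposite of bond 0)
bond 4 →I1  (I1 integral (f out))
bond 3 →J2  (J2 flow already set via bond 4)

β0 →TF1
β1 →J2
β2 →J1
β3 →J2
β4 →I1
β5 →Sf1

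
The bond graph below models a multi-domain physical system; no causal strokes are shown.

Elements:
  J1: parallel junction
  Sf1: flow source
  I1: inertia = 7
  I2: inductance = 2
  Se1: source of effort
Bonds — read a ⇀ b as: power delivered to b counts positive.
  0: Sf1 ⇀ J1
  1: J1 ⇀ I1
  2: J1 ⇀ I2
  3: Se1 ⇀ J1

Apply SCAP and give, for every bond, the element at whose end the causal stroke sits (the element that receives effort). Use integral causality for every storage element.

b0 |Sf1  (Sf1: flow source, stroke at near end)
b3 |J1  (Se1: effort source, stroke at far end)
b1 |I1  (J1: bond 3 brought effort, rest push out)
b2 |I2  (0-jn J1 has e-setter on 3)

bond 0 stroke→Sf1
bond 1 stroke→I1
bond 2 stroke→I2
bond 3 stroke→J1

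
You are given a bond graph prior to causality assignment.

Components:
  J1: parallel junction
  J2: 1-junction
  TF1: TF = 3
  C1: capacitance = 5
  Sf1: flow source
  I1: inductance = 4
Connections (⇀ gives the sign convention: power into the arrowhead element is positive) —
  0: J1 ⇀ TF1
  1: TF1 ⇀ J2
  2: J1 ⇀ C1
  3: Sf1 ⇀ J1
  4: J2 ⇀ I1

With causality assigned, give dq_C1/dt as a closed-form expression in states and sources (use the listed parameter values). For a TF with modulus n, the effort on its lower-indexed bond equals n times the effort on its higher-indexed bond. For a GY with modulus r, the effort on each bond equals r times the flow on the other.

dq_C1/dt = F_Sf1 - p_I1/12

b3 |Sf1  (source Sf1 imposes f)
b2 |J1  (prefer integral on C1)
b0 |TF1  (common-e at J1 fixed by 2)
b1 |J2  (TF1 one-in-one-out from 0)
b4 |I1  (only one flow-in slot at J2)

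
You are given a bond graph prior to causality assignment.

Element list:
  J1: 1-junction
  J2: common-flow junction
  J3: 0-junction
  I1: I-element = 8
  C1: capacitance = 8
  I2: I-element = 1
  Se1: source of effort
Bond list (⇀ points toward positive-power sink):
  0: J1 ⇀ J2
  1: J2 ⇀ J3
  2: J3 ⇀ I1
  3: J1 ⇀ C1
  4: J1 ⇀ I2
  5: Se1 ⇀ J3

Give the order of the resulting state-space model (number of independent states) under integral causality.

3  (C1, I1, I2 all integral)

β5 stroke at J3  (source Se1 imposes e)
β1 stroke at J2  (J3 effort already set via bond 5)
β2 stroke at I1  (0-jn J3 has e-setter on 5)
β0 stroke at J1  (J2: last free bond brings flow in)
β3 stroke at J1  (C1 outputs effort q/C1)
β4 stroke at I2  (only one flow-in slot at J1)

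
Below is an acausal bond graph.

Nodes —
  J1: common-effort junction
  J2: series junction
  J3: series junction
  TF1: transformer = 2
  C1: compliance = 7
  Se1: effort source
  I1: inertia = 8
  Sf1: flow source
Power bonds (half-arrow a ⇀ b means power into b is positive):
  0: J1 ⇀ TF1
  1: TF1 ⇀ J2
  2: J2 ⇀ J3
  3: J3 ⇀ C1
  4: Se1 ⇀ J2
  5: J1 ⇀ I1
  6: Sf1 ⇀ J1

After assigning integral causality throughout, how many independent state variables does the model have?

β4 stroke→J2  (source Se1 imposes e)
β6 stroke→Sf1  (Sf1: flow source, stroke at near end)
β3 stroke→J3  (C1 outputs effort q/C1)
β2 stroke→J2  (J3 needs exactly one f-in)
β1 stroke→TF1  (J2 needs exactly one f-in)
β0 stroke→J1  (through TF1, causality passes straight; one stroke at TF1)
β5 stroke→I1  (J1 effort already set via bond 0)

2  (C1, I1 all integral)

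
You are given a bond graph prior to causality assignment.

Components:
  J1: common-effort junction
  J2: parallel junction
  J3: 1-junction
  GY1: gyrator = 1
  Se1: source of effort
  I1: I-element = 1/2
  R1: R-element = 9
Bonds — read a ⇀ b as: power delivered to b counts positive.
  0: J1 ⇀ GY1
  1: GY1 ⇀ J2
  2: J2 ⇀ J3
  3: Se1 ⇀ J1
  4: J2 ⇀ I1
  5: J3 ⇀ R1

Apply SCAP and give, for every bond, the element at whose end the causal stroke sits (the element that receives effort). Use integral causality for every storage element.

β3 |J1  (Se1 fixes effort; stroke away)
β0 |GY1  (J1 effort already set via bond 3)
β1 |GY1  (GY GY1: same side as bond 0)
β4 |I1  (prefer integral on I1)
β2 |J2  (J2: last free bond brings effort in)
β5 |J3  (J3: bond 2 brought flow, rest push out)

b0 stroke at GY1
b1 stroke at GY1
b2 stroke at J2
b3 stroke at J1
b4 stroke at I1
b5 stroke at J3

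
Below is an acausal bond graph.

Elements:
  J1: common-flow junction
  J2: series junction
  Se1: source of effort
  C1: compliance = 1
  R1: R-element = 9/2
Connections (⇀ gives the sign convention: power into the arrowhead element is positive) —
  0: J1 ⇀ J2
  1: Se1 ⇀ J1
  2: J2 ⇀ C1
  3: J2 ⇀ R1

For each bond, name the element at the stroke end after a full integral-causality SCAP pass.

b0 |J2
b1 |J1
b2 |J2
b3 |R1

b1 |J1  (source Se1 imposes e)
b0 |J2  (only one flow-in slot at J1)
b2 |J2  (prefer integral on C1)
b3 |R1  (only one flow-in slot at J2)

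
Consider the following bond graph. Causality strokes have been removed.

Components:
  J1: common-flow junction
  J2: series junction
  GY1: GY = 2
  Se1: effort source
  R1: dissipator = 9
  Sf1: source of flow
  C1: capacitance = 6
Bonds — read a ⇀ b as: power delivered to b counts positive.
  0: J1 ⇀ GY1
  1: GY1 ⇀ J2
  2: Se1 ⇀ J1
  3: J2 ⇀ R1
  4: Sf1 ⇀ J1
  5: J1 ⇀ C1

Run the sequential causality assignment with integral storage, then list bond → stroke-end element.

bond 2 stroke at J1  (Se1 fixes effort; stroke away)
bond 4 stroke at Sf1  (Sf1: flow source, stroke at near end)
bond 0 stroke at J1  (1-jn J1 has f-setter on 4)
bond 5 stroke at J1  (J1 flow already set via bond 4)
bond 1 stroke at J2  (GY GY1: same side as bond 0)
bond 3 stroke at R1  (J2: last free bond brings flow in)

bond 0 stroke→J1
bond 1 stroke→J2
bond 2 stroke→J1
bond 3 stroke→R1
bond 4 stroke→Sf1
bond 5 stroke→J1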